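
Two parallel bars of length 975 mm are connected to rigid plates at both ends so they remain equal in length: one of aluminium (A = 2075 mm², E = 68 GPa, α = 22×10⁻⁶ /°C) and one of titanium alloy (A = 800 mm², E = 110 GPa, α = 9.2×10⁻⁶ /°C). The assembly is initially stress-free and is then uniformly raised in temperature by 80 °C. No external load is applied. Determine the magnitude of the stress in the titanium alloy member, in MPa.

Both members must finish at the same length. With the larger α, the aluminium tends to over-expand; the plates restrain it, putting the aluminium in compression and the titanium alloy in tension. With no external load the two internal forces are equal and opposite, magnitude P.
Compatibility of the two members (thermal + elastic change equal): (α₁ − α₂)ΔT = P·[1/(A₁E₁) + 1/(A₂E₂)].
|α₁ − α₂|·ΔT = 12.8×10⁻⁶ × 80 = 0.001024.
1/(A₁E₁) + 1/(A₂E₂) = 1/(2075×68×10³) + 1/(800×110×10³) = 1.845×10⁻⁸ N⁻¹.
So P = 0.001024 / 1.845×10⁻⁸ = 55.5 kN.
σ_{titanium alloy} = P/A₂ = 55500/800 = 69.37 MPa, tensile.

σ ≈ 69.4 MPa (tensile)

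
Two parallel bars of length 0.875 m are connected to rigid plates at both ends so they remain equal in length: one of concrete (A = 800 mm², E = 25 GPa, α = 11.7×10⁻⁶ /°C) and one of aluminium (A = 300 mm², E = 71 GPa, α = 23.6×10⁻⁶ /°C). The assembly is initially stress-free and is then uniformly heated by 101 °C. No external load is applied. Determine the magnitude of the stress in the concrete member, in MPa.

σ ≈ 15.5 MPa (tensile)

Equilibrium of a rigid end plate with no external load gives equal and opposite internal forces ±P in the two members. Since α_{aluminium} > α_{concrete}, heating drives the aluminium into compression and the concrete into tension.
Compatibility of the two members (thermal + elastic change equal): (α₁ − α₂)ΔT = P·[1/(A₁E₁) + 1/(A₂E₂)].
|α₁ − α₂|·ΔT = 11.9×10⁻⁶ × 101 = 0.001202.
1/(A₁E₁) + 1/(A₂E₂) = 1/(800×25×10³) + 1/(300×71×10³) = 9.695×10⁻⁸ N⁻¹.
So P = 0.001202 / 9.695×10⁻⁸ = 12.4 kN.
σ_{concrete} = P/A₁ = 12400/800 = 15.5 MPa, tensile.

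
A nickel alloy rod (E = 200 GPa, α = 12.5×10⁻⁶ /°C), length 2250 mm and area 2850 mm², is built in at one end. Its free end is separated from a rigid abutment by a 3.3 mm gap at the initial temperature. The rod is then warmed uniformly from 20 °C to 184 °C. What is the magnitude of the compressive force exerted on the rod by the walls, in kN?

If the wall were absent the rod would grow by αΔT L = 12.5×10⁻⁶ × 164 × 2250 = 4.612 mm.
After closing the 3.3 mm clearance, 4.612 − 3.3 = 1.312 mm of expansion remains to be suppressed by the wall.
That suppressed elongation corresponds to σ = E·Δ/L = 200×10³ × 1.312/2250 = 116.7 MPa.
P = σA = 116.7 × 2850 = 332.5 kN.

P ≈ 332 kN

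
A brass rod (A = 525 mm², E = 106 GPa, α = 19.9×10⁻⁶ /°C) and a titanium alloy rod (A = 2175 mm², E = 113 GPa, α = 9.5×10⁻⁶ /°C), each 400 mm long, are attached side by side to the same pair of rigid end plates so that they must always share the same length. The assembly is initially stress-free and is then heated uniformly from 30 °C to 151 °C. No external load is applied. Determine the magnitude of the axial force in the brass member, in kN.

P ≈ 57.1 kN (compressive in the brass)

Both members must finish at the same length. With the larger α, the brass tends to over-expand; the plates restrain it, putting the brass in compression and the titanium alloy in tension. With no external load the two internal forces are equal and opposite, magnitude P.
Setting the final lengths equal and cancelling L: (α₁ − α₂)ΔT = P/(A₁E₁) + P/(A₂E₂).
|α₁ − α₂|·ΔT = 10.4×10⁻⁶ × 121 = 0.001258.
1/(A₁E₁) + 1/(A₂E₂) = 1/(525×106×10³) + 1/(2175×113×10³) = 2.204×10⁻⁸ N⁻¹.
P = 0.001258 / 2.204×10⁻⁸ = 57100 N = 57.1 kN.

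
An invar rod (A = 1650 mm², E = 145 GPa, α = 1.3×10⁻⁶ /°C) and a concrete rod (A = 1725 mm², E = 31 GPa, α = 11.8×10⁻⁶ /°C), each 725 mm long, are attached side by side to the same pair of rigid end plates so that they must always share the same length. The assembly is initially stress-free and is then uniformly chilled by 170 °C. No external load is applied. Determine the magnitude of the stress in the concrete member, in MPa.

σ ≈ 45.2 MPa (tensile)

Equilibrium of a rigid end plate with no external load gives equal and opposite internal forces ±P in the two members. Since α_{concrete} > α_{invar}, cooling drives the concrete into tension and the invar into compression.
Setting the final lengths equal and cancelling L: (α₁ − α₂)ΔT = P/(A₁E₁) + P/(A₂E₂).
|α₁ − α₂|·ΔT = 10.5×10⁻⁶ × 170 = 0.001785.
1/(A₁E₁) + 1/(A₂E₂) = 1/(1650×145×10³) + 1/(1725×31×10³) = 2.288×10⁻⁸ N⁻¹.
So P = 0.001785 / 2.288×10⁻⁸ = 78.02 kN.
σ_{concrete} = P/A₂ = 78020/1725 = 45.23 MPa, tensile.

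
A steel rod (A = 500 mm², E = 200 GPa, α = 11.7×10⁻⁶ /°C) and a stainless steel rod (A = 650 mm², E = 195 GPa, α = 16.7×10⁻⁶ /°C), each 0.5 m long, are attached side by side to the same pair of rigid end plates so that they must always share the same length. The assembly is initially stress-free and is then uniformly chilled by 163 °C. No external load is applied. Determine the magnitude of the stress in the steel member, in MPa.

σ ≈ 91.1 MPa (compressive)

The stainless steel has the larger α, so on cooling it would change length more than the steel if both were free. The rigid plates force a common final length, so the stainless steel is put into tension and the steel into compression, with equal and opposite forces P (no external load).
Setting the final lengths equal and cancelling L: (α₁ − α₂)ΔT = P/(A₁E₁) + P/(A₂E₂).
|α₁ − α₂|·ΔT = 5×10⁻⁶ × 163 = 0.000815.
1/(A₁E₁) + 1/(A₂E₂) = 1/(500×200×10³) + 1/(650×195×10³) = 1.789×10⁻⁸ N⁻¹.
P = 0.000815 / 1.789×10⁻⁸ = 45560 N = 45.56 kN.
σ_{steel} = P/A₁ = 45560/500 = 91.11 MPa, compressive.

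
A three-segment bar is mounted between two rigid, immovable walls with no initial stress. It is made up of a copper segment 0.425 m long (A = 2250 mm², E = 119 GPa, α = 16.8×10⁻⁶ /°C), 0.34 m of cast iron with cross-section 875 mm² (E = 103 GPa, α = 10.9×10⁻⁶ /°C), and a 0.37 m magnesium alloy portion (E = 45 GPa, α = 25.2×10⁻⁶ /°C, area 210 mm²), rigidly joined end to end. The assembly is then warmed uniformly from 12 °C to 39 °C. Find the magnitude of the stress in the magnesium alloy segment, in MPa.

With the walls removed the bar would change length by δ_free = Σ αᵢΔT Lᵢ = 16.8×10⁻⁶×27×425 + 10.9×10⁻⁶×27×340 + 25.2×10⁻⁶×27×370 = 0.5446 mm.
The rigid supports impose zero overall length change; the single axial force P common to all segments must satisfy P Σ Lᵢ/(AᵢEᵢ) = δ_free.
Σ Lᵢ/(AᵢEᵢ) = 425/(2250×119×10³) + 340/(875×103×10³) + 370/(210×45×10³) = 4.451×10⁻⁵ mm/N.
So P = 0.5446 / 4.451×10⁻⁵ = 12.23 kN, compressive.
σ_{magnesium alloy} = P / A = 12230 / 210 = 58.26 MPa.

σ ≈ 58.3 MPa (compressive)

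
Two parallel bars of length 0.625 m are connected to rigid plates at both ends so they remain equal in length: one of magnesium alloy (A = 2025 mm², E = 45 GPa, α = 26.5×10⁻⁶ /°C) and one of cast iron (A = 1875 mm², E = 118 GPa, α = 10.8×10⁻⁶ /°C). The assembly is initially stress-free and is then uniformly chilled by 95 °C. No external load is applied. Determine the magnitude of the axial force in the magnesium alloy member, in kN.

P ≈ 96.3 kN (tensile in the magnesium alloy)

Both members must finish at the same length. With the larger α, the magnesium alloy tends to over-contract; the plates restrain it, putting the magnesium alloy in tension and the cast iron in compression. With no external load the two internal forces are equal and opposite, magnitude P.
Compatibility of the two members (thermal + elastic change equal): (α₁ − α₂)ΔT = P·[1/(A₁E₁) + 1/(A₂E₂)].
|α₁ − α₂|·ΔT = 15.7×10⁻⁶ × 95 = 0.001491.
1/(A₁E₁) + 1/(A₂E₂) = 1/(2025×45×10³) + 1/(1875×118×10³) = 1.549×10⁻⁸ N⁻¹.
P = 0.001491 / 1.549×10⁻⁸ = 96260 N = 96.26 kN.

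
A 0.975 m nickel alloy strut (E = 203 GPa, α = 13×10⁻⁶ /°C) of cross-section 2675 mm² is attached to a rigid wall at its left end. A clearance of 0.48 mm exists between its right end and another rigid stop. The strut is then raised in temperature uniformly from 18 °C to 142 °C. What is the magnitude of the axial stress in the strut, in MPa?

Unrestrained expansion: δ_free = αΔT L = 13×10⁻⁶ × 124 × 975 = 1.572 mm.
This exceeds the 0.48 mm gap, so the wall pushes back. The portion of expansion that must be recovered elastically is δ_free − gap = 1.572 − 0.48 = 1.092 mm.
That suppressed elongation corresponds to σ = E·Δ/L = 203×10³ × 1.092/975 = 227.3 MPa.

σ ≈ 227 MPa (compressive)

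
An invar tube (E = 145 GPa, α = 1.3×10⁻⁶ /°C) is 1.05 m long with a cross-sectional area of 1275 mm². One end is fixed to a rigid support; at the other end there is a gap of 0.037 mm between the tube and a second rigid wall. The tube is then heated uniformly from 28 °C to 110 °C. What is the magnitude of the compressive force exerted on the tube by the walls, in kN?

P ≈ 13.2 kN

If the wall were absent the tube would grow by αΔT L = 1.3×10⁻⁶ × 82 × 1050 = 0.1119 mm.
After closing the 0.037 mm clearance, 0.1119 − 0.037 = 0.07493 mm of expansion remains to be suppressed by the wall.
That suppressed elongation corresponds to σ = E·Δ/L = 145×10³ × 0.07493/1050 = 10.35 MPa.
P = σA = 10.35 × 1275 = 13.19 kN.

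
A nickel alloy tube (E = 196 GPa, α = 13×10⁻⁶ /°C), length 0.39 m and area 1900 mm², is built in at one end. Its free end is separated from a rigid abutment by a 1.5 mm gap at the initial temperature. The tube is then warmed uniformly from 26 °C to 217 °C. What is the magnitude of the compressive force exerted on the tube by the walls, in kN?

Unrestrained expansion: δ_free = αΔT L = 13×10⁻⁶ × 191 × 390 = 0.9684 mm.
This is smaller than the 1.5 mm clearance, so the tube expands freely without reaching the stop — the stress is zero.

P ≈ 0 kN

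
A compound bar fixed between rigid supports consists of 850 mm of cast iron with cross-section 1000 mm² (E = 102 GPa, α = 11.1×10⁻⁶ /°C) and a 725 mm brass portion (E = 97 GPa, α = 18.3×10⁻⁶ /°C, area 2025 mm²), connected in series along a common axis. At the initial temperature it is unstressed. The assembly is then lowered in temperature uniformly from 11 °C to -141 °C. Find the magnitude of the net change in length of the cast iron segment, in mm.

If the supports were absent, the total length change would be Σ αᵢΔT Lᵢ = 11.1×10⁻⁶×152×850 + 18.3×10⁻⁶×152×725 = 3.451 mm.
Since the ends are fixed, an axial force P builds up, equal in every segment, with P · Σ Lᵢ/(AᵢEᵢ) = δ_free.
Σ Lᵢ/(AᵢEᵢ) = 850/(1000×102×10³) + 725/(2025×97×10³) = 1.202×10⁻⁵ mm/N.
P = 3.451 / 1.202×10⁻⁵ = 287000 N = 287 kN, tensile.
For the cast iron segment, free thermal change = 11.1×10⁻⁶×152×850 = 1.434 mm and elastic change from P = 287000×850/(1000×102×10³) = 2.392 mm; these oppose, so the net change is 0.957 mm (segment lengthens).

|ΔL| ≈ 0.957 mm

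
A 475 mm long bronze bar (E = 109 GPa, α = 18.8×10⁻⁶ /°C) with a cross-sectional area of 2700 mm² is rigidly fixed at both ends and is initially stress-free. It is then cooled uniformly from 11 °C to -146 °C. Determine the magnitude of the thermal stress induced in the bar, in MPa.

σ ≈ 322 MPa (tensile)

With length fixed, the mechanical strain must cancel the thermal strain αΔT = 18.8×10⁻⁶ × 157 = 2951.6×10⁻⁶.
The stress required to suppress this strain is σ = Eε = 109×10³ × 2951.6×10⁻⁶ = 321.7 MPa, tensile since the bar is trying to contract.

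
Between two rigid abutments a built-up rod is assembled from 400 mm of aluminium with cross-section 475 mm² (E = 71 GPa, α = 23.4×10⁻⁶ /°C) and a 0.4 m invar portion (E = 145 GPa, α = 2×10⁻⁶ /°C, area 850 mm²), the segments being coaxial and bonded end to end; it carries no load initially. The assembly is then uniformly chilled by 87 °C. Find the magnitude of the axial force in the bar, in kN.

With the walls removed the bar would change length by δ_free = Σ αᵢΔT Lᵢ = 23.4×10⁻⁶×87×400 + 2×10⁻⁶×87×400 = 0.8839 mm.
Since the ends are fixed, an axial force P builds up, equal in every segment, with P · Σ Lᵢ/(AᵢEᵢ) = δ_free.
The series flexibility is Σ Lᵢ/(AᵢEᵢ) = 400/(475×71×10³) + 400/(850×145×10³) = 1.511×10⁻⁵ mm/N.
P = 0.8839 / 1.511×10⁻⁵ = 58510 N = 58.51 kN, tensile.

P ≈ 58.5 kN (tensile)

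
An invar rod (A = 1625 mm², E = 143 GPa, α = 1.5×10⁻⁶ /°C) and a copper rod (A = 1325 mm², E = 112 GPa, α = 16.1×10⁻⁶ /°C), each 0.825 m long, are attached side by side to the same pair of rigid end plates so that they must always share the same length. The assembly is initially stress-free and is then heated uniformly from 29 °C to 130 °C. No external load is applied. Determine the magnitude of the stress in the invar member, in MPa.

σ ≈ 82.2 MPa (tensile)

The copper has the larger α, so on heating it would change length more than the invar if both were free. The rigid plates force a common final length, so the copper is put into compression and the invar into tension, with equal and opposite forces P (no external load).
Equating the net (thermal + elastic) strains gives |α₁ − α₂|·ΔT = P·[1/(A₁E₁) + 1/(A₂E₂)].
|α₁ − α₂|·ΔT = 14.6×10⁻⁶ × 101 = 0.001475.
1/(A₁E₁) + 1/(A₂E₂) = 1/(1625×143×10³) + 1/(1325×112×10³) = 1.104×10⁻⁸ N⁻¹.
So P = 0.001475 / 1.104×10⁻⁸ = 133.5 kN.
σ_{invar} = P/A₁ = 133500/1625 = 82.18 MPa, tensile.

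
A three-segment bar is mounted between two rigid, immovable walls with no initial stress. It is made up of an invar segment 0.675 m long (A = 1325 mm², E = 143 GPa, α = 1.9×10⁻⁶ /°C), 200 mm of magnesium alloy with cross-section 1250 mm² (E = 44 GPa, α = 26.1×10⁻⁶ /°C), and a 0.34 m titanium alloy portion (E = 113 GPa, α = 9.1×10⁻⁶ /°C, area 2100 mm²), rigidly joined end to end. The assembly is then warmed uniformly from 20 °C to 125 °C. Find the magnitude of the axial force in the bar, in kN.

P ≈ 117 kN (compressive)

Free thermal expansion of the whole bar: Σ αᵢΔT Lᵢ = 1.9×10⁻⁶×105×675 + 26.1×10⁻⁶×105×200 + 9.1×10⁻⁶×105×340 = 1.008 mm.
The walls prevent any net length change, so an axial force P (same in every segment) develops. Compatibility: P · Σ Lᵢ/(AᵢEᵢ) = δ_free.
The series flexibility is Σ Lᵢ/(AᵢEᵢ) = 675/(1325×143×10³) + 200/(1250×44×10³) + 340/(2100×113×10³) = 8.632×10⁻⁶ mm/N.
P = 1.008 / 8.632×10⁻⁶ = 116700 N = 116.7 kN, compressive.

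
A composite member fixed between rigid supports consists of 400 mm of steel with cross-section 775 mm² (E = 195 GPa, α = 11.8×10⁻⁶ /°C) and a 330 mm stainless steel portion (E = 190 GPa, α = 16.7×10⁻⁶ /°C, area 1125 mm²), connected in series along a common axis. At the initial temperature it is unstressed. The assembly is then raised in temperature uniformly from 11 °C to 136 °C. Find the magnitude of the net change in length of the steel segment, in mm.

With the walls removed the bar would change length by δ_free = Σ αᵢΔT Lᵢ = 11.8×10⁻⁶×125×400 + 16.7×10⁻⁶×125×330 = 1.279 mm.
The rigid supports impose zero overall length change; the single axial force P common to all segments must satisfy P Σ Lᵢ/(AᵢEᵢ) = δ_free.
The series flexibility is Σ Lᵢ/(AᵢEᵢ) = 400/(775×195×10³) + 330/(1125×190×10³) = 4.191×10⁻⁶ mm/N.
So P = 1.279 / 4.191×10⁻⁶ = 305.2 kN, compressive.
For the steel segment, free thermal change = 11.8×10⁻⁶×125×400 = 0.59 mm and elastic change from P = 305200×400/(775×195×10³) = 0.8077 mm; these oppose, so the net change is 0.218 mm (segment shortens).

|ΔL| ≈ 0.218 mm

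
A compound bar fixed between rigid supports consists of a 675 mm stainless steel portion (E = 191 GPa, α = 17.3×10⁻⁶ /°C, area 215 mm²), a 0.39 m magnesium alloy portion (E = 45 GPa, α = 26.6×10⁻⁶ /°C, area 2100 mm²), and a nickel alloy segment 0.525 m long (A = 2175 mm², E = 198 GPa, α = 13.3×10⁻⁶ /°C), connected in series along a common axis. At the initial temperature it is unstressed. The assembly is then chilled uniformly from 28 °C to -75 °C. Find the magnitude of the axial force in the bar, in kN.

With the walls removed the bar would change length by δ_free = Σ αᵢΔT Lᵢ = 17.3×10⁻⁶×103×675 + 26.6×10⁻⁶×103×390 + 13.3×10⁻⁶×103×525 = 2.991 mm.
Since the ends are fixed, an axial force P builds up, equal in every segment, with P · Σ Lᵢ/(AᵢEᵢ) = δ_free.
Σ Lᵢ/(AᵢEᵢ) = 675/(215×191×10³) + 390/(2100×45×10³) + 525/(2175×198×10³) = 2.178×10⁻⁵ mm/N.
Hence P = δ_free / Σ(L/AE) = 2.991/2.178×10⁻⁵ = 137.3 kN (tensile).

P ≈ 137 kN (tensile)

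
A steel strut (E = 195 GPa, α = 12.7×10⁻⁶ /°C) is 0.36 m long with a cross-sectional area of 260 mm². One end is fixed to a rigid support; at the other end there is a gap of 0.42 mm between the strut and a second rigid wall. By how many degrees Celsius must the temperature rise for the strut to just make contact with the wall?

ΔT ≈ 91.9 °C

Contact occurs when the free expansion equals the gap: αΔT L = 0.42 mm.
So ΔT = g/(αL) = 0.42/(12.7×10⁻⁶ × 360) = 91.86 °C.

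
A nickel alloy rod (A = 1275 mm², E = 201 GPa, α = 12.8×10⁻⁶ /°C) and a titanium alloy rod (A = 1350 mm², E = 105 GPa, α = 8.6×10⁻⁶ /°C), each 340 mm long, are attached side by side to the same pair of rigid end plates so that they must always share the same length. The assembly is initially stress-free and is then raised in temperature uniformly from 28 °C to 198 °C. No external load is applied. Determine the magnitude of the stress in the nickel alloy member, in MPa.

σ ≈ 51.1 MPa (compressive)

Equilibrium of a rigid end plate with no external load gives equal and opposite internal forces ±P in the two members. Since α_{nickel alloy} > α_{titanium alloy}, heating drives the nickel alloy into compression and the titanium alloy into tension.
Setting the final lengths equal and cancelling L: (α₁ − α₂)ΔT = P/(A₁E₁) + P/(A₂E₂).
|α₁ − α₂|·ΔT = 4.2×10⁻⁶ × 170 = 0.000714.
1/(A₁E₁) + 1/(A₂E₂) = 1/(1275×201×10³) + 1/(1350×105×10³) = 1.096×10⁻⁸ N⁻¹.
So P = 0.000714 / 1.096×10⁻⁸ = 65.17 kN.
σ_{nickel alloy} = P/A₁ = 65170/1275 = 51.11 MPa, compressive.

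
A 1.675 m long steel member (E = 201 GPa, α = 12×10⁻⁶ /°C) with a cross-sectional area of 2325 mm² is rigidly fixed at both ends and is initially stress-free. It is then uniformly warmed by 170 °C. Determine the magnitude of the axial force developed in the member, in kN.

The ends cannot move, so σ = EαΔT = 201×10³ × 12×10⁻⁶ × 170 = 410 MPa.
Axial force P = σA = 410 × 2325 = 953300 N = 953.3 kN, compressive.

P ≈ 953 kN (compressive)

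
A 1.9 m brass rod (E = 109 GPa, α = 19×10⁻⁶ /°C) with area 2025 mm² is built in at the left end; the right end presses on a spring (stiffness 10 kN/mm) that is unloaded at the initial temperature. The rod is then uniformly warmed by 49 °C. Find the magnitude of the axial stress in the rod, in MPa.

If the spring were absent the rod would lengthen by αΔT L = 19×10⁻⁶ × 49 × 1900 = 1.769 mm.
With a force P in the spring, the elastic change of the rod is PL/(AE) and that of the spring is P/k; compatibility requires their sum to equal δ_free.
P [ L/(AE) + 1/k ] = δ_free → P [ 1900/(2025×109×10³) + 1/(10×10³) ] = 1.769.
P = 1.769 / 0.0001086 = 16290 N.
σ = P/A = 16290/2025 = 8.043 MPa.

σ ≈ 8.04 MPa (compressive)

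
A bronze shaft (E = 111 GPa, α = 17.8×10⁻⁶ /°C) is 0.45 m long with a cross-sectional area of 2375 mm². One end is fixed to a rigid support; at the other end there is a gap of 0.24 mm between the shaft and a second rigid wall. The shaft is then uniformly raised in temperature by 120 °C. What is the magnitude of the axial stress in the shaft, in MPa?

σ ≈ 178 MPa (compressive)

If the wall were absent the shaft would grow by αΔT L = 17.8×10⁻⁶ × 120 × 450 = 0.9612 mm.
This exceeds the 0.24 mm gap, so the wall pushes back. The portion of expansion that must be recovered elastically is δ_free − gap = 0.9612 − 0.24 = 0.7212 mm.
Compatibility: PL/(AE) = 0.7212 mm, so σ = P/A = E × (0.7212/450) = 177.9 MPa.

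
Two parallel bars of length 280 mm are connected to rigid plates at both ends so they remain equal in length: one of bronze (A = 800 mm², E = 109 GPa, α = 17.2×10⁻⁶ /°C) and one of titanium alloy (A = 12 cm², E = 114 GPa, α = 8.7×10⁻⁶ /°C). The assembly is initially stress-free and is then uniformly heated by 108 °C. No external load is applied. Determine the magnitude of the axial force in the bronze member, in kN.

P ≈ 48.9 kN (compressive in the bronze)

Both members must finish at the same length. With the larger α, the bronze tends to over-expand; the plates restrain it, putting the bronze in compression and the titanium alloy in tension. With no external load the two internal forces are equal and opposite, magnitude P.
Compatibility of the two members (thermal + elastic change equal): (α₁ − α₂)ΔT = P·[1/(A₁E₁) + 1/(A₂E₂)].
|α₁ − α₂|·ΔT = 8.5×10⁻⁶ × 108 = 0.000918.
1/(A₁E₁) + 1/(A₂E₂) = 1/(800×109×10³) + 1/(1200×114×10³) = 1.878×10⁻⁸ N⁻¹.
So P = 0.000918 / 1.878×10⁻⁸ = 48.89 kN.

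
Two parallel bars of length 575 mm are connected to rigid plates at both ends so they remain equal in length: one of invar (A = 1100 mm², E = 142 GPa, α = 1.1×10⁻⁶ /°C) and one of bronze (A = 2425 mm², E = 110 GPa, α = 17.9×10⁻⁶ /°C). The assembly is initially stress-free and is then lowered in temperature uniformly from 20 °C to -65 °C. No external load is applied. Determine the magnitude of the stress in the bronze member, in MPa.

Both members must finish at the same length. With the larger α, the bronze tends to over-contract; the plates restrain it, putting the bronze in tension and the invar in compression. With no external load the two internal forces are equal and opposite, magnitude P.
Equating the net (thermal + elastic) strains gives |α₁ − α₂|·ΔT = P·[1/(A₁E₁) + 1/(A₂E₂)].
|α₁ − α₂|·ΔT = 16.8×10⁻⁶ × 85 = 0.001428.
1/(A₁E₁) + 1/(A₂E₂) = 1/(1100×142×10³) + 1/(2425×110×10³) = 1.015×10⁻⁸ N⁻¹.
P = 0.001428 / 1.015×10⁻⁸ = 140700 N = 140.7 kN.
σ_{bronze} = P/A₂ = 140700/2425 = 58.01 MPa, tensile.

σ ≈ 58 MPa (tensile)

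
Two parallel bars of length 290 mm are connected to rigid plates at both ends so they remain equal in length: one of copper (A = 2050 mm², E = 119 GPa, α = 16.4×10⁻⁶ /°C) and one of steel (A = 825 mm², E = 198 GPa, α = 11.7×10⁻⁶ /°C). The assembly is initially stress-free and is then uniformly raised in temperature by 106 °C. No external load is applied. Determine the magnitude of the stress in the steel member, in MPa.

σ ≈ 59.1 MPa (tensile)

The copper has the larger α, so on heating it would change length more than the steel if both were free. The rigid plates force a common final length, so the copper is put into compression and the steel into tension, with equal and opposite forces P (no external load).
Setting the final lengths equal and cancelling L: (α₁ − α₂)ΔT = P/(A₁E₁) + P/(A₂E₂).
|α₁ − α₂|·ΔT = 4.7×10⁻⁶ × 106 = 0.0004982.
1/(A₁E₁) + 1/(A₂E₂) = 1/(2050×119×10³) + 1/(825×198×10³) = 1.022×10⁻⁸ N⁻¹.
P = 0.0004982 / 1.022×10⁻⁸ = 48740 N = 48.74 kN.
σ_{steel} = P/A₂ = 48740/825 = 59.08 MPa, tensile.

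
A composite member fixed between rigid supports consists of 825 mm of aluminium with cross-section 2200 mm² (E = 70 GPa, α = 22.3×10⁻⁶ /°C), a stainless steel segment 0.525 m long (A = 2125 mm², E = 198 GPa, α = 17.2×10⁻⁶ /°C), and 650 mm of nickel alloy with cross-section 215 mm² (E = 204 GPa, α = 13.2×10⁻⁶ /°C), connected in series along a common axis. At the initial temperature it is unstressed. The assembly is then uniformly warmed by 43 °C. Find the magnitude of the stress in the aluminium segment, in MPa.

Free thermal expansion of the whole bar: Σ αᵢΔT Lᵢ = 22.3×10⁻⁶×43×825 + 17.2×10⁻⁶×43×525 + 13.2×10⁻⁶×43×650 = 1.548 mm.
The rigid supports impose zero overall length change; the single axial force P common to all segments must satisfy P Σ Lᵢ/(AᵢEᵢ) = δ_free.
The series flexibility is Σ Lᵢ/(AᵢEᵢ) = 825/(2200×70×10³) + 525/(2125×198×10³) + 650/(215×204×10³) = 2.142×10⁻⁵ mm/N.
Hence P = δ_free / Σ(L/AE) = 1.548/2.142×10⁻⁵ = 72.27 kN (compressive).
σ_{aluminium} = P / A = 72270 / 2200 = 32.85 MPa.

σ ≈ 32.8 MPa (compressive)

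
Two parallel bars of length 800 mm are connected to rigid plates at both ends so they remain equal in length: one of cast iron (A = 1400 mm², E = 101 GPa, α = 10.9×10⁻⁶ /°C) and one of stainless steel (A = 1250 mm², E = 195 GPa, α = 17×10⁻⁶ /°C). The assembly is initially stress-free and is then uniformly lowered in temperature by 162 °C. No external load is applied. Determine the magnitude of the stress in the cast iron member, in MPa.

Both members must finish at the same length. With the larger α, the stainless steel tends to over-contract; the plates restrain it, putting the stainless steel in tension and the cast iron in compression. With no external load the two internal forces are equal and opposite, magnitude P.
Compatibility of the two members (thermal + elastic change equal): (α₁ − α₂)ΔT = P·[1/(A₁E₁) + 1/(A₂E₂)].
|α₁ − α₂|·ΔT = 6.1×10⁻⁶ × 162 = 0.0009882.
1/(A₁E₁) + 1/(A₂E₂) = 1/(1400×101×10³) + 1/(1250×195×10³) = 1.117×10⁻⁸ N⁻¹.
So P = 0.0009882 / 1.117×10⁻⁸ = 88.43 kN.
σ_{cast iron} = P/A₁ = 88430/1400 = 63.17 MPa, compressive.

σ ≈ 63.2 MPa (compressive)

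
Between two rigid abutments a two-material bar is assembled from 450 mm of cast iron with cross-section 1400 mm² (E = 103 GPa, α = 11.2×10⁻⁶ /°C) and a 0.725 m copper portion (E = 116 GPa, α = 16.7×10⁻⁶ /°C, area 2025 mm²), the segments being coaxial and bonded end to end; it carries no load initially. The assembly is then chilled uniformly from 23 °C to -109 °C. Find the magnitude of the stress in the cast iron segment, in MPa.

Free thermal contraction of the whole bar: Σ αᵢΔT Lᵢ = 11.2×10⁻⁶×132×450 + 16.7×10⁻⁶×132×725 = 2.263 mm.
Since the ends are fixed, an axial force P builds up, equal in every segment, with P · Σ Lᵢ/(AᵢEᵢ) = δ_free.
Σ Lᵢ/(AᵢEᵢ) = 450/(1400×103×10³) + 725/(2025×116×10³) = 6.207×10⁻⁶ mm/N.
Hence P = δ_free / Σ(L/AE) = 2.263/6.207×10⁻⁶ = 364.7 kN (tensile).
σ_{cast iron} = P / A = 364700 / 1400 = 260.5 MPa.

σ ≈ 260 MPa (tensile)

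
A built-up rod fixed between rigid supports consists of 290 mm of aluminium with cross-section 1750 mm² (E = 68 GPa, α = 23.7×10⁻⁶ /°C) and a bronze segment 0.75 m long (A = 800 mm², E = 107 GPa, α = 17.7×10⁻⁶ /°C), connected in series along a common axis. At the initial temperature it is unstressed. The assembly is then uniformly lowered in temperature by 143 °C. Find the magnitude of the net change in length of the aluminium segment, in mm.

|ΔL| ≈ 0.356 mm

If the supports were absent, the total length change would be Σ αᵢΔT Lᵢ = 23.7×10⁻⁶×143×290 + 17.7×10⁻⁶×143×750 = 2.881 mm.
The rigid supports impose zero overall length change; the single axial force P common to all segments must satisfy P Σ Lᵢ/(AᵢEᵢ) = δ_free.
The series flexibility is Σ Lᵢ/(AᵢEᵢ) = 290/(1750×68×10³) + 750/(800×107×10³) = 1.12×10⁻⁵ mm/N.
Hence P = δ_free / Σ(L/AE) = 2.881/1.12×10⁻⁵ = 257.3 kN (tensile).
For the aluminium segment, free thermal change = 23.7×10⁻⁶×143×290 = 0.9828 mm and elastic change from P = 257300×290/(1750×68×10³) = 0.627 mm; these oppose, so the net change is 0.356 mm (segment shortens).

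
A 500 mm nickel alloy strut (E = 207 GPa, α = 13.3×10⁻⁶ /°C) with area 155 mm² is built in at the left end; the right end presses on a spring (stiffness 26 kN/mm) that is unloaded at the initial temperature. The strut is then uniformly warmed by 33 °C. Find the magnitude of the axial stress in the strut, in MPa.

If the spring were absent the strut would lengthen by αΔT L = 13.3×10⁻⁶ × 33 × 500 = 0.2195 mm.
With a force P in the spring, the elastic change of the strut is PL/(AE) and that of the spring is P/k; compatibility requires their sum to equal δ_free.
So P = δ_free / [L/(AE) + 1/k] = 0.2195 / [ 500/(155×207×10³) + 1/(26×10³) ].
P = 0.2195 / 5.405×10⁻⁵ = 4060 N.
σ = P/A = 4060/155 = 26.2 MPa.

σ ≈ 26.2 MPa (compressive)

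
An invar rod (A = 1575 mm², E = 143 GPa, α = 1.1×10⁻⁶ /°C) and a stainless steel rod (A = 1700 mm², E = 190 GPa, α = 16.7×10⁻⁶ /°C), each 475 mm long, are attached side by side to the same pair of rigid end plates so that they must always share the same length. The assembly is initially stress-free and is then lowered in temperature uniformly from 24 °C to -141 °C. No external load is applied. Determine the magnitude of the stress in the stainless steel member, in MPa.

Both members must finish at the same length. With the larger α, the stainless steel tends to over-contract; the plates restrain it, putting the stainless steel in tension and the invar in compression. With no external load the two internal forces are equal and opposite, magnitude P.
Compatibility of the two members (thermal + elastic change equal): (α₁ − α₂)ΔT = P·[1/(A₁E₁) + 1/(A₂E₂)].
|α₁ − α₂|·ΔT = 15.6×10⁻⁶ × 165 = 0.002574.
1/(A₁E₁) + 1/(A₂E₂) = 1/(1575×143×10³) + 1/(1700×190×10³) = 7.536×10⁻⁹ N⁻¹.
P = 0.002574 / 7.536×10⁻⁹ = 341600 N = 341.6 kN.
σ_{stainless steel} = P/A₂ = 341600/1700 = 200.9 MPa, tensile.

σ ≈ 201 MPa (tensile)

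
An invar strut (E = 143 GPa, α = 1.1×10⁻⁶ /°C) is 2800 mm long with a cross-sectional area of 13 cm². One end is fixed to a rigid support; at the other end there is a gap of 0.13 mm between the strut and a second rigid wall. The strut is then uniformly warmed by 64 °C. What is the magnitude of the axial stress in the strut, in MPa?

Unrestrained expansion: δ_free = αΔT L = 1.1×10⁻⁶ × 64 × 2800 = 0.1971 mm.
The gap closes (δ_free > 0.13 mm) and the wall then resists a further 0.1971 − 0.13 = 0.06712 mm of expansion.
Compatibility: PL/(AE) = 0.06712 mm, so σ = P/A = E × (0.06712/2800) = 3.428 MPa.

σ ≈ 3.43 MPa (compressive)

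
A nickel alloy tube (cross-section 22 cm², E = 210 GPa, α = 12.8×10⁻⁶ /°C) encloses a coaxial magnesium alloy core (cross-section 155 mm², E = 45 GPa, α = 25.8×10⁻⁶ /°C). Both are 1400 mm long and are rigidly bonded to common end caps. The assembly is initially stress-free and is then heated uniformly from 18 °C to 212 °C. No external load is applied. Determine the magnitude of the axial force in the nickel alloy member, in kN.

Both members must finish at the same length. With the larger α, the magnesium alloy tends to over-expand; the plates restrain it, putting the magnesium alloy in compression and the nickel alloy in tension. With no external load the two internal forces are equal and opposite, magnitude P.
Setting the final lengths equal and cancelling L: (α₁ − α₂)ΔT = P/(A₁E₁) + P/(A₂E₂).
|α₁ − α₂|·ΔT = 13×10⁻⁶ × 194 = 0.002522.
1/(A₁E₁) + 1/(A₂E₂) = 1/(2200×210×10³) + 1/(155×45×10³) = 1.455×10⁻⁷ N⁻¹.
P = 0.002522 / 1.455×10⁻⁷ = 17330 N = 17.33 kN.

P ≈ 17.3 kN (tensile in the nickel alloy)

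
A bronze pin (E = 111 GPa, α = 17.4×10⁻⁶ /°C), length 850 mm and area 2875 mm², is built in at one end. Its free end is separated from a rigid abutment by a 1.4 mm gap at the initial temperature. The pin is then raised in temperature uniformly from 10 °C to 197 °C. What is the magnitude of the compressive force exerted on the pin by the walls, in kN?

P ≈ 513 kN

Free thermal elongation = αΔT L = 17.4×10⁻⁶ × 187 × 850 = 2.766 mm.
After closing the 1.4 mm clearance, 2.766 − 1.4 = 1.366 mm of expansion remains to be suppressed by the wall.
That suppressed elongation corresponds to σ = E·Δ/L = 111×10³ × 1.366/850 = 178.3 MPa.
P = σA = 178.3 × 2875 = 512.8 kN.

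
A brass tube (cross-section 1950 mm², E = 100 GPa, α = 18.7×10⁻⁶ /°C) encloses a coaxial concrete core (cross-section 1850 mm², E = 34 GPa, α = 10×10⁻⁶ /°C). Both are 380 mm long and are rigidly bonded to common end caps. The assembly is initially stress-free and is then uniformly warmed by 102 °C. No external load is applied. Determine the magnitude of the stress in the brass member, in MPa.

Equilibrium of a rigid end plate with no external load gives equal and opposite internal forces ±P in the two members. Since α_{brass} > α_{concrete}, heating drives the brass into compression and the concrete into tension.
Equating the net (thermal + elastic) strains gives |α₁ − α₂|·ΔT = P·[1/(A₁E₁) + 1/(A₂E₂)].
|α₁ − α₂|·ΔT = 8.7×10⁻⁶ × 102 = 0.0008874.
1/(A₁E₁) + 1/(A₂E₂) = 1/(1950×100×10³) + 1/(1850×34×10³) = 2.103×10⁻⁸ N⁻¹.
So P = 0.0008874 / 2.103×10⁻⁸ = 42.2 kN.
σ_{brass} = P/A₁ = 42200/1950 = 21.64 MPa, compressive.

σ ≈ 21.6 MPa (compressive)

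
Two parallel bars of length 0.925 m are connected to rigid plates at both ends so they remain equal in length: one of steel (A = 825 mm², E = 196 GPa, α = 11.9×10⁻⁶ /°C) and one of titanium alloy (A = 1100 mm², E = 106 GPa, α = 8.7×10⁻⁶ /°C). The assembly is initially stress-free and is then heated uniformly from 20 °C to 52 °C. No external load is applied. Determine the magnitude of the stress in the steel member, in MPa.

Both members must finish at the same length. With the larger α, the steel tends to over-expand; the plates restrain it, putting the steel in compression and the titanium alloy in tension. With no external load the two internal forces are equal and opposite, magnitude P.
Equating the net (thermal + elastic) strains gives |α₁ − α₂|·ΔT = P·[1/(A₁E₁) + 1/(A₂E₂)].
|α₁ − α₂|·ΔT = 3.2×10⁻⁶ × 32 = 0.0001024.
1/(A₁E₁) + 1/(A₂E₂) = 1/(825×196×10³) + 1/(1100×106×10³) = 1.476×10⁻⁸ N⁻¹.
So P = 0.0001024 / 1.476×10⁻⁸ = 6.937 kN.
σ_{steel} = P/A₁ = 6937/825 = 8.409 MPa, compressive.

σ ≈ 8.41 MPa (compressive)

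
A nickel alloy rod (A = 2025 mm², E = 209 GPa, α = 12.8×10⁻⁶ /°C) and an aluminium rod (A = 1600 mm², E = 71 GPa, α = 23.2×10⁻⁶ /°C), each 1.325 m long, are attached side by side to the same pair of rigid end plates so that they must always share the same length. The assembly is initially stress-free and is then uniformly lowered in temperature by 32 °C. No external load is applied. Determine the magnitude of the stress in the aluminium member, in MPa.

σ ≈ 18.6 MPa (tensile)

Both members must finish at the same length. With the larger α, the aluminium tends to over-contract; the plates restrain it, putting the aluminium in tension and the nickel alloy in compression. With no external load the two internal forces are equal and opposite, magnitude P.
Compatibility of the two members (thermal + elastic change equal): (α₁ − α₂)ΔT = P·[1/(A₁E₁) + 1/(A₂E₂)].
|α₁ − α₂|·ΔT = 10.4×10⁻⁶ × 32 = 0.0003328.
1/(A₁E₁) + 1/(A₂E₂) = 1/(2025×209×10³) + 1/(1600×71×10³) = 1.117×10⁻⁸ N⁻¹.
So P = 0.0003328 / 1.117×10⁻⁸ = 29.81 kN.
σ_{aluminium} = P/A₂ = 29810/1600 = 18.63 MPa, tensile.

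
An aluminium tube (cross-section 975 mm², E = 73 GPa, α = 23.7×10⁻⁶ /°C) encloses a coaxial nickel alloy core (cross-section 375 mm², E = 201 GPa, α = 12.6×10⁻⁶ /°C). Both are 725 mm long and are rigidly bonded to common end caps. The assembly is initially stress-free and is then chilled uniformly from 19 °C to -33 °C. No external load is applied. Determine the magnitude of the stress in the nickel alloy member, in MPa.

σ ≈ 56.3 MPa (compressive)

Equilibrium of a rigid end plate with no external load gives equal and opposite internal forces ±P in the two members. Since α_{aluminium} > α_{nickel alloy}, cooling drives the aluminium into tension and the nickel alloy into compression.
Compatibility of the two members (thermal + elastic change equal): (α₁ − α₂)ΔT = P·[1/(A₁E₁) + 1/(A₂E₂)].
|α₁ − α₂|·ΔT = 11.1×10⁻⁶ × 52 = 0.0005772.
1/(A₁E₁) + 1/(A₂E₂) = 1/(975×73×10³) + 1/(375×201×10³) = 2.732×10⁻⁸ N⁻¹.
P = 0.0005772 / 2.732×10⁻⁸ = 21130 N = 21.13 kN.
σ_{nickel alloy} = P/A₂ = 21130/375 = 56.35 MPa, compressive.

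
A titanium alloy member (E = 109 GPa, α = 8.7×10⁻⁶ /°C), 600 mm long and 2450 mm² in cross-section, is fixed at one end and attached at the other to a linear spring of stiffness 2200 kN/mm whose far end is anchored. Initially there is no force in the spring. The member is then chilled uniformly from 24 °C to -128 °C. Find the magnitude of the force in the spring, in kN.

P ≈ 294 kN

The unrestrained thermal change is αΔT L = 8.7×10⁻⁶ × 152 × 600 = 0.7934 mm.
Let P be the tensile force in the spring. The member extends elastically by PL/(AE) and the spring stretches by P/k; together these equal δ_free.
P [ L/(AE) + 1/k ] = δ_free → P [ 600/(2450×109×10³) + 1/(2200×10³) ] = 0.7934.
P = 0.7934 / 2.701×10⁻⁶ = 293700 N.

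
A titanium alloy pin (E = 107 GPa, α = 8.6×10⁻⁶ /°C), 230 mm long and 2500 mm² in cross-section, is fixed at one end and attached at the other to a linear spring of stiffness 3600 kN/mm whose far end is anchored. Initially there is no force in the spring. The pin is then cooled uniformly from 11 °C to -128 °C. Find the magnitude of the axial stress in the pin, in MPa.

σ ≈ 96.7 MPa (tensile)

The unrestrained thermal change is αΔT L = 8.6×10⁻⁶ × 139 × 230 = 0.2749 mm.
Let P be the tensile force in the spring. The pin extends elastically by PL/(AE) and the spring stretches by P/k; together these equal δ_free.
P [ L/(AE) + 1/k ] = δ_free → P [ 230/(2500×107×10³) + 1/(3600×10³) ] = 0.2749.
P = 0.2749 / 1.138×10⁻⁶ = 241700 N.
σ = P/A = 241700/2500 = 96.68 MPa.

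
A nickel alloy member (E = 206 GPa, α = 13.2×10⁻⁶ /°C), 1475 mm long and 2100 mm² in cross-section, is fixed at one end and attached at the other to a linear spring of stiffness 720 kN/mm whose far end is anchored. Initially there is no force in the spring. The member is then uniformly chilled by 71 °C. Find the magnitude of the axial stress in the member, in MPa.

σ ≈ 137 MPa (tensile)

If the spring were absent the member would shorten by αΔT L = 13.2×10⁻⁶ × 71 × 1475 = 1.382 mm.
With a force P in the spring, the elastic change of the member is PL/(AE) and that of the spring is P/k; compatibility requires their sum to equal δ_free.
P [ L/(AE) + 1/k ] = δ_free → P [ 1475/(2100×206×10³) + 1/(720×10³) ] = 1.382.
P = 1.382 / 4.799×10⁻⁶ = 288100 N.
σ = P/A = 288100/2100 = 137.2 MPa.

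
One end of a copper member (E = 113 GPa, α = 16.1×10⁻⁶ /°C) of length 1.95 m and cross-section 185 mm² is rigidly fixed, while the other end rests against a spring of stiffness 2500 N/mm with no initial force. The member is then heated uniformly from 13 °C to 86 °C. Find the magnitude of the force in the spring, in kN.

P ≈ 4.65 kN

If the spring were absent the member would lengthen by αΔT L = 16.1×10⁻⁶ × 73 × 1950 = 2.292 mm.
With a force P in the spring, the elastic change of the member is PL/(AE) and that of the spring is P/k; compatibility requires their sum to equal δ_free.
So P = δ_free / [L/(AE) + 1/k] = 2.292 / [ 1950/(185×113×10³) + 1/(2500) ].
P = 2.292 / 0.0004933 = 4646 N.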